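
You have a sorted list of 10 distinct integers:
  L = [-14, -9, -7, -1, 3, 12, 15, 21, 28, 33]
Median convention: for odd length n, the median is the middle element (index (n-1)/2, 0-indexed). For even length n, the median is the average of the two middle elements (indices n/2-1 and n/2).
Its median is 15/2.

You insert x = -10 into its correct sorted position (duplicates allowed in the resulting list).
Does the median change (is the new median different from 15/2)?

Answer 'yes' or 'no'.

Answer: yes

Derivation:
Old median = 15/2
Insert x = -10
New median = 3
Changed? yes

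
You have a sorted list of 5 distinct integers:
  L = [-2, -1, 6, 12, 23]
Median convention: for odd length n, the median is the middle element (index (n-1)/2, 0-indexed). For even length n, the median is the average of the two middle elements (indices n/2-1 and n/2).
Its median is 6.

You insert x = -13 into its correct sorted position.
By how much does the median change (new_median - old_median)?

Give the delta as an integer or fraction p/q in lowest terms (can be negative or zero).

Old median = 6
After inserting x = -13: new sorted = [-13, -2, -1, 6, 12, 23]
New median = 5/2
Delta = 5/2 - 6 = -7/2

Answer: -7/2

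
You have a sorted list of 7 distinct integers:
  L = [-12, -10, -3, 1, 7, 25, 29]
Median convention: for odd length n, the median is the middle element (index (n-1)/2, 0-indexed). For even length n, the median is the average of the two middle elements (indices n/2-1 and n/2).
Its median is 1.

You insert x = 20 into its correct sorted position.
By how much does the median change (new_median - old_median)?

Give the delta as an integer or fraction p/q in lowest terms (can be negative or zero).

Answer: 3

Derivation:
Old median = 1
After inserting x = 20: new sorted = [-12, -10, -3, 1, 7, 20, 25, 29]
New median = 4
Delta = 4 - 1 = 3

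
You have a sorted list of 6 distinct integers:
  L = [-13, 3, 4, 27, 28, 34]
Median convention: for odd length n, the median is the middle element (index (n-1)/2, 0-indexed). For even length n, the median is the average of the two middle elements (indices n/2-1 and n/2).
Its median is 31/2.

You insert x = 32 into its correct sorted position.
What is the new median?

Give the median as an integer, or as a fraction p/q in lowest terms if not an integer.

Answer: 27

Derivation:
Old list (sorted, length 6): [-13, 3, 4, 27, 28, 34]
Old median = 31/2
Insert x = 32
Old length even (6). Middle pair: indices 2,3 = 4,27.
New length odd (7). New median = single middle element.
x = 32: 5 elements are < x, 1 elements are > x.
New sorted list: [-13, 3, 4, 27, 28, 32, 34]
New median = 27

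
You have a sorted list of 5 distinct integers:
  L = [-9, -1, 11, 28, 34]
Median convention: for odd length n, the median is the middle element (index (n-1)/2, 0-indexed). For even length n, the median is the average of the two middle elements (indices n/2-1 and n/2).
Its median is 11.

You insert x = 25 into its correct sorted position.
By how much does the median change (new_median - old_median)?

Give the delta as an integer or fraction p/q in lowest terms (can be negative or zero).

Old median = 11
After inserting x = 25: new sorted = [-9, -1, 11, 25, 28, 34]
New median = 18
Delta = 18 - 11 = 7

Answer: 7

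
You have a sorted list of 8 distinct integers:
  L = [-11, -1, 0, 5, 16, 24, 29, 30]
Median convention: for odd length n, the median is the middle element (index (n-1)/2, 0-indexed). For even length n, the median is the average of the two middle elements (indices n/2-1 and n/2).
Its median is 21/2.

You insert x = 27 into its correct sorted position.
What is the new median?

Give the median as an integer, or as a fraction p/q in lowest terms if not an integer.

Old list (sorted, length 8): [-11, -1, 0, 5, 16, 24, 29, 30]
Old median = 21/2
Insert x = 27
Old length even (8). Middle pair: indices 3,4 = 5,16.
New length odd (9). New median = single middle element.
x = 27: 6 elements are < x, 2 elements are > x.
New sorted list: [-11, -1, 0, 5, 16, 24, 27, 29, 30]
New median = 16

Answer: 16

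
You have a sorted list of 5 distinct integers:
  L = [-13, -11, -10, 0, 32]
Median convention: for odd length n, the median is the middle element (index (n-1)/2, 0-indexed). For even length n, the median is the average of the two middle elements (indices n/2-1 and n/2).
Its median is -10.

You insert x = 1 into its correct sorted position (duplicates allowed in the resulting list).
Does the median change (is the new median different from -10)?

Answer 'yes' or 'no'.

Old median = -10
Insert x = 1
New median = -5
Changed? yes

Answer: yes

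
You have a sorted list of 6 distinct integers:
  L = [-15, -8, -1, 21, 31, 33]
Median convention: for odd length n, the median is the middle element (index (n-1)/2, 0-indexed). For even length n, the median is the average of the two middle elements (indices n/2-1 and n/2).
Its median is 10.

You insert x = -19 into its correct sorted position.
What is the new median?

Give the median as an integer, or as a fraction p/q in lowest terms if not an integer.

Old list (sorted, length 6): [-15, -8, -1, 21, 31, 33]
Old median = 10
Insert x = -19
Old length even (6). Middle pair: indices 2,3 = -1,21.
New length odd (7). New median = single middle element.
x = -19: 0 elements are < x, 6 elements are > x.
New sorted list: [-19, -15, -8, -1, 21, 31, 33]
New median = -1

Answer: -1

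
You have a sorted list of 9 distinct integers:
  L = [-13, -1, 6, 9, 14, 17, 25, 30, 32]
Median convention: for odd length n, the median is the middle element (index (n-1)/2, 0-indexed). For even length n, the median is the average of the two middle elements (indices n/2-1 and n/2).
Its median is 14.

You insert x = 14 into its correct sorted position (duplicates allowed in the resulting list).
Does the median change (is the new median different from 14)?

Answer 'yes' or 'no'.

Old median = 14
Insert x = 14
New median = 14
Changed? no

Answer: no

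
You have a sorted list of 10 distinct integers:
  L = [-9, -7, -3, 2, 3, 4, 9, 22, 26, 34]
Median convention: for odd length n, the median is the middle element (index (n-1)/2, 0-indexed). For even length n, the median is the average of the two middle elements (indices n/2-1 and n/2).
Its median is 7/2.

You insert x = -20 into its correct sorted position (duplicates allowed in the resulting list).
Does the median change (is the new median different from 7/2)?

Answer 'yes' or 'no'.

Answer: yes

Derivation:
Old median = 7/2
Insert x = -20
New median = 3
Changed? yes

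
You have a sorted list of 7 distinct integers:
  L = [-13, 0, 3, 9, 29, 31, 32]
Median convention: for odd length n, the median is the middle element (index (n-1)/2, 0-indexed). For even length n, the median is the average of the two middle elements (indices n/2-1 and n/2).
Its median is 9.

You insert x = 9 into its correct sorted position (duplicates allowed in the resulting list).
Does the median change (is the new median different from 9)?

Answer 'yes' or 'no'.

Answer: no

Derivation:
Old median = 9
Insert x = 9
New median = 9
Changed? no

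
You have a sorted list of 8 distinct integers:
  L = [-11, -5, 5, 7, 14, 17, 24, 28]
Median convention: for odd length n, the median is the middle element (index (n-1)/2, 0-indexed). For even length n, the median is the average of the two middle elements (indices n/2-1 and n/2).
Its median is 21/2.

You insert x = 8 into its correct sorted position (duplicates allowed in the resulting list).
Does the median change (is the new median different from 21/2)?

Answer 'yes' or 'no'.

Old median = 21/2
Insert x = 8
New median = 8
Changed? yes

Answer: yes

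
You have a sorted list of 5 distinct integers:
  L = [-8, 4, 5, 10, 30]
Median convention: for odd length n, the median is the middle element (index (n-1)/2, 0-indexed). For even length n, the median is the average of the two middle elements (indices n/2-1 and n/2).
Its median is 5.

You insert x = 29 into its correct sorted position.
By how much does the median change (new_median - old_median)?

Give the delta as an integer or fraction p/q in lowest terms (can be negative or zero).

Old median = 5
After inserting x = 29: new sorted = [-8, 4, 5, 10, 29, 30]
New median = 15/2
Delta = 15/2 - 5 = 5/2

Answer: 5/2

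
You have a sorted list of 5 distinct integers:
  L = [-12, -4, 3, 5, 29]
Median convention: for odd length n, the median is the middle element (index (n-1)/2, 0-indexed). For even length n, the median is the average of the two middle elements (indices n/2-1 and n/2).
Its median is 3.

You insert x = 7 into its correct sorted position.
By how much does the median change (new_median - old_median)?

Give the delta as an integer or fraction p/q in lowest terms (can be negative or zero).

Answer: 1

Derivation:
Old median = 3
After inserting x = 7: new sorted = [-12, -4, 3, 5, 7, 29]
New median = 4
Delta = 4 - 3 = 1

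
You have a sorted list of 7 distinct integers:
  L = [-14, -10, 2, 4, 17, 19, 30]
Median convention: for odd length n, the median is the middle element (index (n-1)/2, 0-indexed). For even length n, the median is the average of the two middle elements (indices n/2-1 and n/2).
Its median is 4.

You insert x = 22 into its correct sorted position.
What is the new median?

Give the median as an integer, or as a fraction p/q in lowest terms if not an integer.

Answer: 21/2

Derivation:
Old list (sorted, length 7): [-14, -10, 2, 4, 17, 19, 30]
Old median = 4
Insert x = 22
Old length odd (7). Middle was index 3 = 4.
New length even (8). New median = avg of two middle elements.
x = 22: 6 elements are < x, 1 elements are > x.
New sorted list: [-14, -10, 2, 4, 17, 19, 22, 30]
New median = 21/2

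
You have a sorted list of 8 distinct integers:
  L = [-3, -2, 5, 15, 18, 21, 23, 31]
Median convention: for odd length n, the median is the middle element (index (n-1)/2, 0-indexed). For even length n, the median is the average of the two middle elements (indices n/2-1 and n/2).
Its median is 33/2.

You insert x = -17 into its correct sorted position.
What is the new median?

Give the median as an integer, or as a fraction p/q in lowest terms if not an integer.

Answer: 15

Derivation:
Old list (sorted, length 8): [-3, -2, 5, 15, 18, 21, 23, 31]
Old median = 33/2
Insert x = -17
Old length even (8). Middle pair: indices 3,4 = 15,18.
New length odd (9). New median = single middle element.
x = -17: 0 elements are < x, 8 elements are > x.
New sorted list: [-17, -3, -2, 5, 15, 18, 21, 23, 31]
New median = 15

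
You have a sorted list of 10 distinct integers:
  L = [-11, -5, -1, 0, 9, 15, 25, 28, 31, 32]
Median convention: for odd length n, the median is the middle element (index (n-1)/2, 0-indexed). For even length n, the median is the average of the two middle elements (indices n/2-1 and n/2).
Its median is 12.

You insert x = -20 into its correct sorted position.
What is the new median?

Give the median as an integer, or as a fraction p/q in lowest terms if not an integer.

Answer: 9

Derivation:
Old list (sorted, length 10): [-11, -5, -1, 0, 9, 15, 25, 28, 31, 32]
Old median = 12
Insert x = -20
Old length even (10). Middle pair: indices 4,5 = 9,15.
New length odd (11). New median = single middle element.
x = -20: 0 elements are < x, 10 elements are > x.
New sorted list: [-20, -11, -5, -1, 0, 9, 15, 25, 28, 31, 32]
New median = 9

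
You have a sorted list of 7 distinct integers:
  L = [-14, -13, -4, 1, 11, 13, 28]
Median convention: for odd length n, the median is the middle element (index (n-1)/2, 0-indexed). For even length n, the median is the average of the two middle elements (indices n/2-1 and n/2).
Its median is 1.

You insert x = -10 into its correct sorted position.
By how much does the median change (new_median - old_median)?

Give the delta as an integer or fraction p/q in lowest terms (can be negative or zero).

Old median = 1
After inserting x = -10: new sorted = [-14, -13, -10, -4, 1, 11, 13, 28]
New median = -3/2
Delta = -3/2 - 1 = -5/2

Answer: -5/2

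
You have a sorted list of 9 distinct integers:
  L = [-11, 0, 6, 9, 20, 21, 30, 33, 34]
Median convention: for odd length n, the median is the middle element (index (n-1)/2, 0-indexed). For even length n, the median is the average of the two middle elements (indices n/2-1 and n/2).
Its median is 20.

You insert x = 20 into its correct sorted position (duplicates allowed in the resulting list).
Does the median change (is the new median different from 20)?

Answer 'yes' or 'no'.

Old median = 20
Insert x = 20
New median = 20
Changed? no

Answer: no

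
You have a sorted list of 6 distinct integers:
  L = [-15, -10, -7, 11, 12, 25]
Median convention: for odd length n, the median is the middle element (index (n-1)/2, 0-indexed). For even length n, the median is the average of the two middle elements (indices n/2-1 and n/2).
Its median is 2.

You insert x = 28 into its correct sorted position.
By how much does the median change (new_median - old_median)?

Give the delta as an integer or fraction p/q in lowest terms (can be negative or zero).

Answer: 9

Derivation:
Old median = 2
After inserting x = 28: new sorted = [-15, -10, -7, 11, 12, 25, 28]
New median = 11
Delta = 11 - 2 = 9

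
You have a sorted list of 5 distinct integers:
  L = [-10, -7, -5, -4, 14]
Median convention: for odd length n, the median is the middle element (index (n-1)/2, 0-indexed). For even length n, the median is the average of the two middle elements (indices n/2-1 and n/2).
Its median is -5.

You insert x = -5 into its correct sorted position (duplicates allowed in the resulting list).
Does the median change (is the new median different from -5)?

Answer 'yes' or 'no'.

Answer: no

Derivation:
Old median = -5
Insert x = -5
New median = -5
Changed? no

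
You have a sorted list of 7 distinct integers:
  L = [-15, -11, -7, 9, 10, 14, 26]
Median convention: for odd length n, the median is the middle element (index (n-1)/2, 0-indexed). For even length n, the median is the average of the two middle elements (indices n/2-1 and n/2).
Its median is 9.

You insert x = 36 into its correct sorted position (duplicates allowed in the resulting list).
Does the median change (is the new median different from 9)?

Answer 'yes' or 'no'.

Old median = 9
Insert x = 36
New median = 19/2
Changed? yes

Answer: yes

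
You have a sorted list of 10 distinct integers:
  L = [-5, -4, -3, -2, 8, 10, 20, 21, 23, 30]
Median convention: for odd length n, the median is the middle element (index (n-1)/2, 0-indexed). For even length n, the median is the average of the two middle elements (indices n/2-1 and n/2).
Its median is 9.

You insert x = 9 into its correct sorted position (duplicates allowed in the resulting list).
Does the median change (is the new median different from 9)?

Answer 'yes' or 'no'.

Answer: no

Derivation:
Old median = 9
Insert x = 9
New median = 9
Changed? no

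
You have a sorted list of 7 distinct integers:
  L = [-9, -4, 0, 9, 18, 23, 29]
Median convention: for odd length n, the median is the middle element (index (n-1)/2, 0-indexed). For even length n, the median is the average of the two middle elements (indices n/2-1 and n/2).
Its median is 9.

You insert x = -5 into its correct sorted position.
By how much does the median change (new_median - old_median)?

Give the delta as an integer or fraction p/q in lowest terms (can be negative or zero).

Answer: -9/2

Derivation:
Old median = 9
After inserting x = -5: new sorted = [-9, -5, -4, 0, 9, 18, 23, 29]
New median = 9/2
Delta = 9/2 - 9 = -9/2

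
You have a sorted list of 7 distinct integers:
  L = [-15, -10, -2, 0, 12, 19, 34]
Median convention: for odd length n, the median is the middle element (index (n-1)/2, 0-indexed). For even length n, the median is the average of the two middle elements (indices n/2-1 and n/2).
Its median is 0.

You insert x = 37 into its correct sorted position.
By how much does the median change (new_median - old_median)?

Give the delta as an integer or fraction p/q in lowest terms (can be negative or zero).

Answer: 6

Derivation:
Old median = 0
After inserting x = 37: new sorted = [-15, -10, -2, 0, 12, 19, 34, 37]
New median = 6
Delta = 6 - 0 = 6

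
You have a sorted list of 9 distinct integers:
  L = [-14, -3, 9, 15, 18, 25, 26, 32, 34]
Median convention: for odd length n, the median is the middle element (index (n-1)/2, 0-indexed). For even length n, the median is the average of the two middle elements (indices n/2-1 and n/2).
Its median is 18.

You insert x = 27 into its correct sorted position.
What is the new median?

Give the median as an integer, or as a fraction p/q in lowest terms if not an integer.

Old list (sorted, length 9): [-14, -3, 9, 15, 18, 25, 26, 32, 34]
Old median = 18
Insert x = 27
Old length odd (9). Middle was index 4 = 18.
New length even (10). New median = avg of two middle elements.
x = 27: 7 elements are < x, 2 elements are > x.
New sorted list: [-14, -3, 9, 15, 18, 25, 26, 27, 32, 34]
New median = 43/2

Answer: 43/2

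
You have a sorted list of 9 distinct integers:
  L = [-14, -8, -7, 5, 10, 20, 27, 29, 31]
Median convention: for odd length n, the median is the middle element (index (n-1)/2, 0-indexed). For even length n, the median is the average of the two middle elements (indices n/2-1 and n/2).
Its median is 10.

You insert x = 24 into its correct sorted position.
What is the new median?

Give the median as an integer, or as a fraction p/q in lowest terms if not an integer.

Old list (sorted, length 9): [-14, -8, -7, 5, 10, 20, 27, 29, 31]
Old median = 10
Insert x = 24
Old length odd (9). Middle was index 4 = 10.
New length even (10). New median = avg of two middle elements.
x = 24: 6 elements are < x, 3 elements are > x.
New sorted list: [-14, -8, -7, 5, 10, 20, 24, 27, 29, 31]
New median = 15

Answer: 15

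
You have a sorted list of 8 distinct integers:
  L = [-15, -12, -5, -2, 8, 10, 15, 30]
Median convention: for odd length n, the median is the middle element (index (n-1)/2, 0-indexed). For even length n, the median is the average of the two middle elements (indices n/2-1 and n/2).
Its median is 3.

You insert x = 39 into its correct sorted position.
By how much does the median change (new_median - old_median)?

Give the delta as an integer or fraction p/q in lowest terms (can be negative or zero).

Answer: 5

Derivation:
Old median = 3
After inserting x = 39: new sorted = [-15, -12, -5, -2, 8, 10, 15, 30, 39]
New median = 8
Delta = 8 - 3 = 5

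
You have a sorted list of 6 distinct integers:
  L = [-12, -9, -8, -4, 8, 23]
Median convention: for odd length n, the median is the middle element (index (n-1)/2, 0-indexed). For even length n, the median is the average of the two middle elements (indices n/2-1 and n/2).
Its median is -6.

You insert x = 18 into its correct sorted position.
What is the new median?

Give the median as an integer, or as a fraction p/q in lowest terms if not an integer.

Old list (sorted, length 6): [-12, -9, -8, -4, 8, 23]
Old median = -6
Insert x = 18
Old length even (6). Middle pair: indices 2,3 = -8,-4.
New length odd (7). New median = single middle element.
x = 18: 5 elements are < x, 1 elements are > x.
New sorted list: [-12, -9, -8, -4, 8, 18, 23]
New median = -4

Answer: -4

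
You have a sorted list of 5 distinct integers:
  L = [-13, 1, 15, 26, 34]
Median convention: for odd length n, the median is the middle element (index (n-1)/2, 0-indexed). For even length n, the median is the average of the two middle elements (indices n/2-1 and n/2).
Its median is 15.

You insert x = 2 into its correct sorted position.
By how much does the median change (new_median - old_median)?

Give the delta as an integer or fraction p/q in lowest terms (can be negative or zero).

Answer: -13/2

Derivation:
Old median = 15
After inserting x = 2: new sorted = [-13, 1, 2, 15, 26, 34]
New median = 17/2
Delta = 17/2 - 15 = -13/2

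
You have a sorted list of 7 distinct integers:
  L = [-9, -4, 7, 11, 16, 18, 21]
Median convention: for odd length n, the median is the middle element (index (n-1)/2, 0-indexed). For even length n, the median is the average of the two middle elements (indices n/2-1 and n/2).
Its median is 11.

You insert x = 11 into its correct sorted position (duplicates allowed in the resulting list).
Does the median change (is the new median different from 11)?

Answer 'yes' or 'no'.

Answer: no

Derivation:
Old median = 11
Insert x = 11
New median = 11
Changed? no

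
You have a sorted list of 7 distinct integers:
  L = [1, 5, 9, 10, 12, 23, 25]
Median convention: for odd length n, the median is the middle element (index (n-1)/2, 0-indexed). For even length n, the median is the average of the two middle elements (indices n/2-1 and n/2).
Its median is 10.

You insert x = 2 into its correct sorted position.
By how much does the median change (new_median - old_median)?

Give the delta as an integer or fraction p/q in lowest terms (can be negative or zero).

Old median = 10
After inserting x = 2: new sorted = [1, 2, 5, 9, 10, 12, 23, 25]
New median = 19/2
Delta = 19/2 - 10 = -1/2

Answer: -1/2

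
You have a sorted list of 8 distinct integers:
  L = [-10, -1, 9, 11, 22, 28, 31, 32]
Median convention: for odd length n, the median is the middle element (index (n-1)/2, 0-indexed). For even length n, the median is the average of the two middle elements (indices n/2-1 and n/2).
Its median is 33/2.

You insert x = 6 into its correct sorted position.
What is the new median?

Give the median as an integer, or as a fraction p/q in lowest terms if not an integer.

Old list (sorted, length 8): [-10, -1, 9, 11, 22, 28, 31, 32]
Old median = 33/2
Insert x = 6
Old length even (8). Middle pair: indices 3,4 = 11,22.
New length odd (9). New median = single middle element.
x = 6: 2 elements are < x, 6 elements are > x.
New sorted list: [-10, -1, 6, 9, 11, 22, 28, 31, 32]
New median = 11

Answer: 11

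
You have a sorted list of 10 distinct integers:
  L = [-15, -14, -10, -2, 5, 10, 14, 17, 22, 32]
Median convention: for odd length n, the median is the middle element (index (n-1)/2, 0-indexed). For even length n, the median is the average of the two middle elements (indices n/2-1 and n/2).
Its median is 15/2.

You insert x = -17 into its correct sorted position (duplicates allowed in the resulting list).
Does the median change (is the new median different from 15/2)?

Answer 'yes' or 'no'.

Old median = 15/2
Insert x = -17
New median = 5
Changed? yes

Answer: yes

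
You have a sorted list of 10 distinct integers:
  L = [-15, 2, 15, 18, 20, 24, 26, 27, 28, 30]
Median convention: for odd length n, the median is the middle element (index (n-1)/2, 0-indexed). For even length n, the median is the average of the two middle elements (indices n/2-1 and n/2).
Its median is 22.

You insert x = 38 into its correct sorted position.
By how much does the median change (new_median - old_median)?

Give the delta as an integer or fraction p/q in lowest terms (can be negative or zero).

Answer: 2

Derivation:
Old median = 22
After inserting x = 38: new sorted = [-15, 2, 15, 18, 20, 24, 26, 27, 28, 30, 38]
New median = 24
Delta = 24 - 22 = 2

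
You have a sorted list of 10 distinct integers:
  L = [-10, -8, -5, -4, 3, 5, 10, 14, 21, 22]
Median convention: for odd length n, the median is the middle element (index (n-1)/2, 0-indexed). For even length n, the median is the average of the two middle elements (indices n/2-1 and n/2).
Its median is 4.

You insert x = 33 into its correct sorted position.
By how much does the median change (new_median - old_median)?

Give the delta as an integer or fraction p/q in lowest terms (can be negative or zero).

Old median = 4
After inserting x = 33: new sorted = [-10, -8, -5, -4, 3, 5, 10, 14, 21, 22, 33]
New median = 5
Delta = 5 - 4 = 1

Answer: 1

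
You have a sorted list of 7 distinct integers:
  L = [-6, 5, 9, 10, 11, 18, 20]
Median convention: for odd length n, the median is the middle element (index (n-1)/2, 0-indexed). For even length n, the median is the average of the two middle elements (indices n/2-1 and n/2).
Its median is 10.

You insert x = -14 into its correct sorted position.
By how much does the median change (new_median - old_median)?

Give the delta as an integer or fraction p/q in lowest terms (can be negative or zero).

Answer: -1/2

Derivation:
Old median = 10
After inserting x = -14: new sorted = [-14, -6, 5, 9, 10, 11, 18, 20]
New median = 19/2
Delta = 19/2 - 10 = -1/2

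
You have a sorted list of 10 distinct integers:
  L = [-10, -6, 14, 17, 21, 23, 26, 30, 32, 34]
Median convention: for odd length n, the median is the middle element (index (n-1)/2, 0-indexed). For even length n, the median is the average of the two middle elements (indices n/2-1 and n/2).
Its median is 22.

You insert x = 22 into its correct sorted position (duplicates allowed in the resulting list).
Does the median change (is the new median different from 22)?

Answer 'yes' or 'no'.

Answer: no

Derivation:
Old median = 22
Insert x = 22
New median = 22
Changed? no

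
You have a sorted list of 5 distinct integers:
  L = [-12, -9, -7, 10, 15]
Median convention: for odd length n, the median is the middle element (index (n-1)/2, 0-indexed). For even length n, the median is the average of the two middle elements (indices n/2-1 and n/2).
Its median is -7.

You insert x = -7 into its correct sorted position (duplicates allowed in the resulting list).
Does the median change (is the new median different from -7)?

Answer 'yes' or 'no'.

Old median = -7
Insert x = -7
New median = -7
Changed? no

Answer: no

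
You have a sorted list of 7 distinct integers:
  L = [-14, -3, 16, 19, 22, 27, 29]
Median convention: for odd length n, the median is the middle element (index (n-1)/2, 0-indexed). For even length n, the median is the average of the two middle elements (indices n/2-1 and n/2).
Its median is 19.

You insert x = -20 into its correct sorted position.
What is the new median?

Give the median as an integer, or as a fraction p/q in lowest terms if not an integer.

Old list (sorted, length 7): [-14, -3, 16, 19, 22, 27, 29]
Old median = 19
Insert x = -20
Old length odd (7). Middle was index 3 = 19.
New length even (8). New median = avg of two middle elements.
x = -20: 0 elements are < x, 7 elements are > x.
New sorted list: [-20, -14, -3, 16, 19, 22, 27, 29]
New median = 35/2

Answer: 35/2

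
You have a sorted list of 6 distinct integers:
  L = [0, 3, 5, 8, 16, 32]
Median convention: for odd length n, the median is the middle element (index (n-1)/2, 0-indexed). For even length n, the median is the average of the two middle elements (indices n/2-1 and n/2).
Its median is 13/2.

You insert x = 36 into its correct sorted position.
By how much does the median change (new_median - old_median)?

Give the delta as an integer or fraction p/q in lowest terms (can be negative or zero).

Old median = 13/2
After inserting x = 36: new sorted = [0, 3, 5, 8, 16, 32, 36]
New median = 8
Delta = 8 - 13/2 = 3/2

Answer: 3/2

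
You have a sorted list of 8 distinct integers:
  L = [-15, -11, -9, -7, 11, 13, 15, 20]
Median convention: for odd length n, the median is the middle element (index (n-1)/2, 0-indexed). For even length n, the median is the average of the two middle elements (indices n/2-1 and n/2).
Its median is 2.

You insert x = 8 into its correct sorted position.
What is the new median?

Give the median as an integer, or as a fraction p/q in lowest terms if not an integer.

Old list (sorted, length 8): [-15, -11, -9, -7, 11, 13, 15, 20]
Old median = 2
Insert x = 8
Old length even (8). Middle pair: indices 3,4 = -7,11.
New length odd (9). New median = single middle element.
x = 8: 4 elements are < x, 4 elements are > x.
New sorted list: [-15, -11, -9, -7, 8, 11, 13, 15, 20]
New median = 8

Answer: 8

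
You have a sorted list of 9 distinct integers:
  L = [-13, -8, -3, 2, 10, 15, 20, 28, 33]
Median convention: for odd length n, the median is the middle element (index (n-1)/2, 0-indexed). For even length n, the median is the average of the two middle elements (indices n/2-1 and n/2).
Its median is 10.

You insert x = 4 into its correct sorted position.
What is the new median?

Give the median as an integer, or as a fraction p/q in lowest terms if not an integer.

Answer: 7

Derivation:
Old list (sorted, length 9): [-13, -8, -3, 2, 10, 15, 20, 28, 33]
Old median = 10
Insert x = 4
Old length odd (9). Middle was index 4 = 10.
New length even (10). New median = avg of two middle elements.
x = 4: 4 elements are < x, 5 elements are > x.
New sorted list: [-13, -8, -3, 2, 4, 10, 15, 20, 28, 33]
New median = 7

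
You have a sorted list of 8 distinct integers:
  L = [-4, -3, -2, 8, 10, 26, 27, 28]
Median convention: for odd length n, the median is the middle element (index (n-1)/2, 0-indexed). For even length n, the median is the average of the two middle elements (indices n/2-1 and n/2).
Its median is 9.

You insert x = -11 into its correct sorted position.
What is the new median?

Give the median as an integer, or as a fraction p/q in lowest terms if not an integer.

Old list (sorted, length 8): [-4, -3, -2, 8, 10, 26, 27, 28]
Old median = 9
Insert x = -11
Old length even (8). Middle pair: indices 3,4 = 8,10.
New length odd (9). New median = single middle element.
x = -11: 0 elements are < x, 8 elements are > x.
New sorted list: [-11, -4, -3, -2, 8, 10, 26, 27, 28]
New median = 8

Answer: 8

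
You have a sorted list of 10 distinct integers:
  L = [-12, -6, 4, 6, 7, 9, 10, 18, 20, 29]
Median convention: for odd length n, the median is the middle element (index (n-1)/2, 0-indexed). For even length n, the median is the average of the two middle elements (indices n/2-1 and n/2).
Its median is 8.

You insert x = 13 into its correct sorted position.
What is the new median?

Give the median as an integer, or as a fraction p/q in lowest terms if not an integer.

Answer: 9

Derivation:
Old list (sorted, length 10): [-12, -6, 4, 6, 7, 9, 10, 18, 20, 29]
Old median = 8
Insert x = 13
Old length even (10). Middle pair: indices 4,5 = 7,9.
New length odd (11). New median = single middle element.
x = 13: 7 elements are < x, 3 elements are > x.
New sorted list: [-12, -6, 4, 6, 7, 9, 10, 13, 18, 20, 29]
New median = 9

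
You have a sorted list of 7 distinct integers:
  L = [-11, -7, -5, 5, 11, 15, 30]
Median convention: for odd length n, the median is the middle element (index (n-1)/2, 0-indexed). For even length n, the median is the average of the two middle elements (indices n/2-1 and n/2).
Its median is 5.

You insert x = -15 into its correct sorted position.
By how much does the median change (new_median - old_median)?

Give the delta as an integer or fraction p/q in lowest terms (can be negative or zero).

Answer: -5

Derivation:
Old median = 5
After inserting x = -15: new sorted = [-15, -11, -7, -5, 5, 11, 15, 30]
New median = 0
Delta = 0 - 5 = -5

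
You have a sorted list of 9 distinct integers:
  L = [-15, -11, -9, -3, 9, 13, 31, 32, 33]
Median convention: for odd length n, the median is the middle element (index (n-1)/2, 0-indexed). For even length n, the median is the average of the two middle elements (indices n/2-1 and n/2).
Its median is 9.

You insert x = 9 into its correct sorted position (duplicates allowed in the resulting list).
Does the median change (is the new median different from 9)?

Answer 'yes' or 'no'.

Answer: no

Derivation:
Old median = 9
Insert x = 9
New median = 9
Changed? no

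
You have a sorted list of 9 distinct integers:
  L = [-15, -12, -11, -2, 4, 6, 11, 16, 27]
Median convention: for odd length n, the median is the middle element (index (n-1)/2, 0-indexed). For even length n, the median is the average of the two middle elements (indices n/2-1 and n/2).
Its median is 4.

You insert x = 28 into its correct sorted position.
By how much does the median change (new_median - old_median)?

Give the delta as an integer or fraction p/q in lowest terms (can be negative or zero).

Old median = 4
After inserting x = 28: new sorted = [-15, -12, -11, -2, 4, 6, 11, 16, 27, 28]
New median = 5
Delta = 5 - 4 = 1

Answer: 1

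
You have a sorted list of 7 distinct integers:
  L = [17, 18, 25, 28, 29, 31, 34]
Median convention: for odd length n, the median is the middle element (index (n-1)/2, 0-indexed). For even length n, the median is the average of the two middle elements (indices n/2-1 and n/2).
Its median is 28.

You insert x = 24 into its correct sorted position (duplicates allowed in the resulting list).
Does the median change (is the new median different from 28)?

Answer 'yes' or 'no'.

Answer: yes

Derivation:
Old median = 28
Insert x = 24
New median = 53/2
Changed? yes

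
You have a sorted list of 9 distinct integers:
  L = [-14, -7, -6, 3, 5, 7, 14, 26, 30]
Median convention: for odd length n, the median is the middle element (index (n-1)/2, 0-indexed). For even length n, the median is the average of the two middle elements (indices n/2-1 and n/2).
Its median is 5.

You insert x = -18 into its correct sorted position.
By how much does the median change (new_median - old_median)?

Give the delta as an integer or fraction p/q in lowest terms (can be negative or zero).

Answer: -1

Derivation:
Old median = 5
After inserting x = -18: new sorted = [-18, -14, -7, -6, 3, 5, 7, 14, 26, 30]
New median = 4
Delta = 4 - 5 = -1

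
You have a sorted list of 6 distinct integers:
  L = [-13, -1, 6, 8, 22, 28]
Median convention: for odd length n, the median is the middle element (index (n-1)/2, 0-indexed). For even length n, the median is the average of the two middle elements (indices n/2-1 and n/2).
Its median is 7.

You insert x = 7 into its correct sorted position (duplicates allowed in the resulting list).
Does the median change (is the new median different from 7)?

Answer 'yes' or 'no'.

Answer: no

Derivation:
Old median = 7
Insert x = 7
New median = 7
Changed? no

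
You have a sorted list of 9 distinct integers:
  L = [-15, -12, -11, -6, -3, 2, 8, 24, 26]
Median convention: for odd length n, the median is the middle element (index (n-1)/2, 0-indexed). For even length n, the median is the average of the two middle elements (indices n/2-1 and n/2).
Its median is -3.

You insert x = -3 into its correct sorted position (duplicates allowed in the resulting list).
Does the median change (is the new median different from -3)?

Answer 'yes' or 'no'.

Answer: no

Derivation:
Old median = -3
Insert x = -3
New median = -3
Changed? no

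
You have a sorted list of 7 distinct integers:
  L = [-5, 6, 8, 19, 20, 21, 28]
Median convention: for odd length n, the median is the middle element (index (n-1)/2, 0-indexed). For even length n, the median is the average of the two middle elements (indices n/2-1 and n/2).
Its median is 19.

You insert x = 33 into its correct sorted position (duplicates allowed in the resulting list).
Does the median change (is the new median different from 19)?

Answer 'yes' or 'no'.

Answer: yes

Derivation:
Old median = 19
Insert x = 33
New median = 39/2
Changed? yes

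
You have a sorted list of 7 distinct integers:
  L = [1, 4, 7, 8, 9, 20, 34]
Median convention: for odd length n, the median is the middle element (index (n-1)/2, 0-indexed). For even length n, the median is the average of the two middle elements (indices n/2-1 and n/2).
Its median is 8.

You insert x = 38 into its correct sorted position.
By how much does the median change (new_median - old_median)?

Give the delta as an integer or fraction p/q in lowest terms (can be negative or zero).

Old median = 8
After inserting x = 38: new sorted = [1, 4, 7, 8, 9, 20, 34, 38]
New median = 17/2
Delta = 17/2 - 8 = 1/2

Answer: 1/2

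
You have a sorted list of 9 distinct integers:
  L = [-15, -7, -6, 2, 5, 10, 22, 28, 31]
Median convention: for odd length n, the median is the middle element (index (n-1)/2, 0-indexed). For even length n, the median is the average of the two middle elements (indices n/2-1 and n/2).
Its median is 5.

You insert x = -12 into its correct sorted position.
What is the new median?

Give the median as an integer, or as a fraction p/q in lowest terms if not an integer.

Answer: 7/2

Derivation:
Old list (sorted, length 9): [-15, -7, -6, 2, 5, 10, 22, 28, 31]
Old median = 5
Insert x = -12
Old length odd (9). Middle was index 4 = 5.
New length even (10). New median = avg of two middle elements.
x = -12: 1 elements are < x, 8 elements are > x.
New sorted list: [-15, -12, -7, -6, 2, 5, 10, 22, 28, 31]
New median = 7/2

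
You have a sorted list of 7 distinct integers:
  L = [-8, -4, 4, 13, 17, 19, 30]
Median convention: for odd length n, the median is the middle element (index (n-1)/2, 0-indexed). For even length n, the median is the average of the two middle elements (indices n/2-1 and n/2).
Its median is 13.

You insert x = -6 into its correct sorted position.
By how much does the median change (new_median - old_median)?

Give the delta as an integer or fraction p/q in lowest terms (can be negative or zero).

Answer: -9/2

Derivation:
Old median = 13
After inserting x = -6: new sorted = [-8, -6, -4, 4, 13, 17, 19, 30]
New median = 17/2
Delta = 17/2 - 13 = -9/2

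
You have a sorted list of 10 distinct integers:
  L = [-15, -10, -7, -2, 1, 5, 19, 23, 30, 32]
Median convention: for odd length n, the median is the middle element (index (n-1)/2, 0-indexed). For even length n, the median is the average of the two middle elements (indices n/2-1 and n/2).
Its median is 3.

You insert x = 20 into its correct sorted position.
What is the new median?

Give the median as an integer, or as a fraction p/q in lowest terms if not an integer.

Answer: 5

Derivation:
Old list (sorted, length 10): [-15, -10, -7, -2, 1, 5, 19, 23, 30, 32]
Old median = 3
Insert x = 20
Old length even (10). Middle pair: indices 4,5 = 1,5.
New length odd (11). New median = single middle element.
x = 20: 7 elements are < x, 3 elements are > x.
New sorted list: [-15, -10, -7, -2, 1, 5, 19, 20, 23, 30, 32]
New median = 5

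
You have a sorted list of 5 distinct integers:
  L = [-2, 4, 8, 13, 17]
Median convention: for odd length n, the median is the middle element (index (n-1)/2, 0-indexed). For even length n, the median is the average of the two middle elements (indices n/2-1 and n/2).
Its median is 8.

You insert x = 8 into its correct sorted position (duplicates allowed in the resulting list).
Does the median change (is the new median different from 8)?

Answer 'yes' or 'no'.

Old median = 8
Insert x = 8
New median = 8
Changed? no

Answer: no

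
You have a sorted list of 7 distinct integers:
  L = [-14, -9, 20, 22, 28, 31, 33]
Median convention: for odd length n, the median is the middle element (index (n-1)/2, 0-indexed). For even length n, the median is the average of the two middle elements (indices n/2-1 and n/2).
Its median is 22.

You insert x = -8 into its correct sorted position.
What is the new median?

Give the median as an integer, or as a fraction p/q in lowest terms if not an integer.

Old list (sorted, length 7): [-14, -9, 20, 22, 28, 31, 33]
Old median = 22
Insert x = -8
Old length odd (7). Middle was index 3 = 22.
New length even (8). New median = avg of two middle elements.
x = -8: 2 elements are < x, 5 elements are > x.
New sorted list: [-14, -9, -8, 20, 22, 28, 31, 33]
New median = 21

Answer: 21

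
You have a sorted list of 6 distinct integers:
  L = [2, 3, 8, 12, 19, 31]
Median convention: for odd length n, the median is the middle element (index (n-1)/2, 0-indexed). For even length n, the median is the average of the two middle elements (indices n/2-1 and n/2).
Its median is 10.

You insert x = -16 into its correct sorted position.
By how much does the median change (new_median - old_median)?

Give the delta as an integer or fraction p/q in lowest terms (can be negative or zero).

Old median = 10
After inserting x = -16: new sorted = [-16, 2, 3, 8, 12, 19, 31]
New median = 8
Delta = 8 - 10 = -2

Answer: -2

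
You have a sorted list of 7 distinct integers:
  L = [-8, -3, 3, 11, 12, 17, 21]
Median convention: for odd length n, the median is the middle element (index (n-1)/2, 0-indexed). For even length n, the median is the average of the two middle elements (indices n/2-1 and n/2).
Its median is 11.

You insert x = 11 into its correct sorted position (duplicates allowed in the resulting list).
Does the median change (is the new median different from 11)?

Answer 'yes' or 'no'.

Old median = 11
Insert x = 11
New median = 11
Changed? no

Answer: no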